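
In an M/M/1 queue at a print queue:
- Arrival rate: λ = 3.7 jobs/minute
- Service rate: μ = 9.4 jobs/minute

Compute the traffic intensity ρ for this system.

Server utilization: ρ = λ/μ
ρ = 3.7/9.4 = 0.3936
The server is busy 39.36% of the time.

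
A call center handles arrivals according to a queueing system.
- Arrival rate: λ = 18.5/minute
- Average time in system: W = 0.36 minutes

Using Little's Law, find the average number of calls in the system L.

Little's Law: L = λW
L = 18.5 × 0.36 = 6.6600 calls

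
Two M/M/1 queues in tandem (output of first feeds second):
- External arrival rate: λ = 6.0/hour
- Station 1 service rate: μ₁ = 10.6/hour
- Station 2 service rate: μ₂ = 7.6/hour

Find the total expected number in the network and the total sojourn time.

By Jackson's theorem, each station behaves as independent M/M/1.
Station 1: ρ₁ = 6.0/10.6 = 0.5660, L₁ = ρ₁/(1-ρ₁) = λ/(μ₁-λ) = 6.0/4.60 = 1.3043
Station 2: ρ₂ = 6.0/7.6 = 0.7895, L₂ = ρ₂/(1-ρ₂) = λ/(μ₂-λ) = 6.0/1.60 = 3.7500
Total: L = L₁ + L₂ = 1.3043 + 3.7500 = 5.0543
W = L/λ = 5.0543/6.0 = 0.8424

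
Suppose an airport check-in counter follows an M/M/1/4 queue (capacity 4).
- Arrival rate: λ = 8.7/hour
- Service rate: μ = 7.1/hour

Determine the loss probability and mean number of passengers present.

ρ = λ/μ = 8.7/7.1 = 1.22535
P₀ = (1-ρ)/(1-ρ^(K+1)) = (1-1.22535)/(1-1.22535^5) = -0.22535/-1.7625 = 0.1279
P_K = P₀×ρ^K = 0.12786 × 1.22535^4 = 0.12786 × 2.2545 = 0.2883
Blocking probability P_4 = 0.2883 (28.83%)
L = ρ[1 - (K+1)ρ^K + Kρ^(K+1)] / [(1-ρ)(1-ρ^(K+1))]
L = 1.22535 × (1 - 5×2.25445 + 4×2.76249) / ((1 - 1.22535) × (1 - 2.76249)) = 2.3994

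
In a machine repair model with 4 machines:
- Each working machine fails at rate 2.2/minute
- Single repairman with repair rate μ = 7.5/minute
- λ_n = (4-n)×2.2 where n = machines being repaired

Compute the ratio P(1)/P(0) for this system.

P(1)/P(0) = ∏_{i=0}^{1-1} λ_i/μ_{i+1}
= (4-0)×2.2/7.5
= 1.1733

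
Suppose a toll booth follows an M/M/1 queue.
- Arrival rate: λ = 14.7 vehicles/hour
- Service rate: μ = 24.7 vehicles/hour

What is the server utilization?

Server utilization: ρ = λ/μ
ρ = 14.7/24.7 = 0.5951
The server is busy 59.51% of the time.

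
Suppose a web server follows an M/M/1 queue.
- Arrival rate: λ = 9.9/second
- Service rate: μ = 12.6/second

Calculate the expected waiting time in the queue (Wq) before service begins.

First, compute utilization: ρ = λ/μ = 9.9/12.6 = 0.7857
For M/M/1: Wq = λ/(μ(μ-λ))
Wq = 9.9/(12.6 × (12.6-9.9))
Wq = 9.9/(12.6 × 2.70)
Wq = 0.2910 seconds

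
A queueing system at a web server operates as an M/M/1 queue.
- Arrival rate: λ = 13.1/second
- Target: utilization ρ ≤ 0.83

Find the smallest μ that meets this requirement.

ρ = λ/μ, so μ = λ/ρ
μ ≥ 13.1/0.83 = 15.7831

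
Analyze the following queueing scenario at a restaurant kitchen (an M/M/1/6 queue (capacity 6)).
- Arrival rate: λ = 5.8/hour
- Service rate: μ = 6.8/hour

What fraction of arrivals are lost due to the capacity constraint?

ρ = λ/μ = 5.8/6.8 = 0.85294
P₀ = (1-ρ)/(1-ρ^(K+1)) = (1-0.85294)/(1-0.85294^7) = 0.1471/0.6716 = 0.2190
P_K = P₀×ρ^K = 0.2190 × 0.85294^6 = 0.2190 × 0.3850 = 0.08432
Blocking probability = 8.43%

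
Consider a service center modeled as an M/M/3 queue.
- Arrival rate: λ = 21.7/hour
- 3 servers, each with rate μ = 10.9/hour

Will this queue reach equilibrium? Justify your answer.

Stability requires ρ = λ/(cμ) < 1
ρ = 21.7/(3 × 10.9) = 21.7/32.70 = 0.6636
Since 0.6636 < 1, the system is STABLE.
The servers are busy 66.36% of the time.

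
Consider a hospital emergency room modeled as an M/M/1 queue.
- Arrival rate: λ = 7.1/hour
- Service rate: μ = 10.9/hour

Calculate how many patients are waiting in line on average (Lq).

ρ = λ/μ = 7.1/10.9 = 0.6514
For M/M/1: Lq = λ²/(μ(μ-λ))
Lq = 50.41/(10.9 × 3.80)
Lq = 1.2170 patients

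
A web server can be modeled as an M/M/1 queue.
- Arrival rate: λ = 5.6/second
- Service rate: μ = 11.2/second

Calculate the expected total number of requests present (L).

ρ = λ/μ = 5.6/11.2 = 0.5000
For M/M/1: L = λ/(μ-λ)
L = 5.6/(11.2-5.6) = 5.6/5.60
L = 1.0000 requests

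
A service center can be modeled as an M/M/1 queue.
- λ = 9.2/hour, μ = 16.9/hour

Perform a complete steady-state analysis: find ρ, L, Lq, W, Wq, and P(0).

Step 1: ρ = λ/μ = 9.2/16.9 = 0.5444
Step 2: L = λ/(μ-λ) = 9.2/7.70 = 1.1948
Step 3: Lq = λ²/(μ(μ-λ)) = 84.64/(16.9×7.70) = 0.6504
Step 4: W = 1/(μ-λ) = 1/7.70 = 0.12987
Step 5: Wq = λ/(μ(μ-λ)) = 9.2/(16.9×7.70) = 0.07070
Step 6: P(0) = 1-ρ = 0.4556
Verify: L = λW = 9.2×0.12987 = 1.1948 ✔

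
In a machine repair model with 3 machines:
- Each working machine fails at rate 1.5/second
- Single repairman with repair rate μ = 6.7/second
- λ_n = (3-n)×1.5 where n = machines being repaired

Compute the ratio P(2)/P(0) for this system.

P(2)/P(0) = ∏_{i=0}^{2-1} λ_i/μ_{i+1}
= (3-0)×1.5/6.7 × (3-1)×1.5/6.7
= 0.3007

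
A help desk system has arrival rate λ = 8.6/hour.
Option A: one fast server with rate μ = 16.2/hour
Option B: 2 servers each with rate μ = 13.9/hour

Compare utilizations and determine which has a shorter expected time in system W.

Option A: single server μ = 16.2 (M/M/1)
  ρ_A = 8.6/16.2 = 0.5309
  W_A = 1/(μ-λ) = 1/(16.2-8.6) = 1/7.60 = 0.1316

Option B: 2 servers μ = 13.9 (M/M/2)
  ρ_B = λ/(cμ) = 8.6/(2×13.9) = 0.3094
  Offered load a = λ/μ = cρ = 8.6/13.9 = 0.6187
  P₀ = [ Σₙ₌₀^1 aⁿ/n! + a^2/(2!(1-ρ)) ]⁻¹
  Σ = a^0/0! + a^1/1! = 1.0000 + 0.6187 = 1.6187
  a^2/(2!(1-ρ)) = 0.38280/(2 × 0.69065) = 0.2771
  P₀ = 1/(1.6187 + 0.2771) = 0.5275
  Lq = P₀·a^2·ρ / (2!(1-ρ)²) = 0.52747 × 0.38280 × 0.30935 / (2 × 0.47699) = 0.06548
  Wq_B = Lq/λ = 0.065475/8.6 = 0.0076134
  W_B = Wq_B + 1/μ = 0.0076134 + 0.071942 = 0.07956

Since W_B = 0.07956 < W_A = 0.1316, Option B (multiple servers) has the shorter time in system.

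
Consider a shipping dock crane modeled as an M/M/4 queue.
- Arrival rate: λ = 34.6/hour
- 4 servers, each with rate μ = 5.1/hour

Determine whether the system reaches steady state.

Stability requires ρ = λ/(cμ) < 1
ρ = 34.6/(4 × 5.1) = 34.6/20.40 = 1.6961
Since 1.6961 ≥ 1, the system is UNSTABLE.
Need c > λ/μ = 34.6/5.1 = 6.78.
Minimum servers needed: c = 7.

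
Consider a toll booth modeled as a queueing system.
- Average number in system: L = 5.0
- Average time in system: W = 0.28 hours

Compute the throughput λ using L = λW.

Little's Law: L = λW, so λ = L/W
λ = 5.0/0.28 = 17.8571 vehicles/hour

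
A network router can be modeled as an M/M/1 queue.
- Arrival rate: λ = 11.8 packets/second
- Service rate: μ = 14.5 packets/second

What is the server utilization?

Server utilization: ρ = λ/μ
ρ = 11.8/14.5 = 0.8138
The server is busy 81.38% of the time.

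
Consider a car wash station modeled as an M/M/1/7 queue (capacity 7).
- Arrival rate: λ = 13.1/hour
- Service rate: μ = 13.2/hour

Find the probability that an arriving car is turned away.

ρ = λ/μ = 13.1/13.2 = 0.99242
P₀ = (1-ρ)/(1-ρ^(K+1)) = (1-0.99242)/(1-0.99242^8) = 0.0075800/0.059055 = 0.1284
P_K = P₀×ρ^K = 0.1284 × 0.99242^7 = 0.1284 × 0.9481 = 0.1217
Blocking probability = 12.17%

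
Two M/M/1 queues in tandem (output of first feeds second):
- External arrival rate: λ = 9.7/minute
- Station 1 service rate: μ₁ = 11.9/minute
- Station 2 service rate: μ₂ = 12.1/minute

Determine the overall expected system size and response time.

By Jackson's theorem, each station behaves as independent M/M/1.
Station 1: ρ₁ = 9.7/11.9 = 0.8151, L₁ = ρ₁/(1-ρ₁) = λ/(μ₁-λ) = 9.7/2.20 = 4.4091
Station 2: ρ₂ = 9.7/12.1 = 0.8017, L₂ = ρ₂/(1-ρ₂) = λ/(μ₂-λ) = 9.7/2.40 = 4.0417
Total: L = L₁ + L₂ = 4.4091 + 4.0417 = 8.4508
W = L/λ = 8.4508/9.7 = 0.8712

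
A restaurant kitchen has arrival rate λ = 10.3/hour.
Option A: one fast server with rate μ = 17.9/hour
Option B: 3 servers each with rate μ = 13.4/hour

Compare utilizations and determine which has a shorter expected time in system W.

Option A: single server μ = 17.9 (M/M/1)
  ρ_A = 10.3/17.9 = 0.5754
  W_A = 1/(μ-λ) = 1/(17.9-10.3) = 1/7.60 = 0.1316

Option B: 3 servers μ = 13.4 (M/M/3)
  ρ_B = λ/(cμ) = 10.3/(3×13.4) = 0.2562
  Offered load a = λ/μ = cρ = 10.3/13.4 = 0.7687
  P₀ = [ Σₙ₌₀^2 aⁿ/n! + a^3/(3!(1-ρ)) ]⁻¹
  Σ = a^0/0! + a^1/1! + a^2/2! = 1.0000 + 0.7687 + 0.2954 = 2.0641
  a^3/(3!(1-ρ)) = 0.4541/(6 × 0.7438) = 0.1018
  P₀ = 1/(2.0641 + 0.1018) = 0.4617
  Lq = P₀·a^3·ρ / (3!(1-ρ)²) = 0.46171 × 0.45415 × 0.25622 / (6 × 0.55321) = 0.01619
  Wq_B = Lq/λ = 0.016186/10.3 = 0.001571
  W_B = Wq_B + 1/μ = 0.001571 + 0.07463 = 0.07620

Since W_B = 0.07620 < W_A = 0.1316, Option B (multiple servers) has the shorter time in system.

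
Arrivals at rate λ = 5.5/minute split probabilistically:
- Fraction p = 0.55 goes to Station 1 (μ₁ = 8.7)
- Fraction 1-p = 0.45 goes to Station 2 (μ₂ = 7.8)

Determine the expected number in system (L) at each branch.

Effective rates: λ₁ = 5.5×0.55 = 3.025, λ₂ = 5.5×0.45 = 2.475
Station 1: ρ₁ = 3.025/8.7 = 0.3477, L₁ = ρ₁/(1-ρ₁) = 0.3477/(1-0.3477) = 0.5330
Station 2: ρ₂ = 2.475/7.8 = 0.3173, L₂ = ρ₂/(1-ρ₂) = 0.3173/(1-0.3173) = 0.4648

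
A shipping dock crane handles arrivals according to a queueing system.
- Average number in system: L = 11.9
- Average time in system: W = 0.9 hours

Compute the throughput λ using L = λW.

Little's Law: L = λW, so λ = L/W
λ = 11.9/0.9 = 13.2222 containers/hour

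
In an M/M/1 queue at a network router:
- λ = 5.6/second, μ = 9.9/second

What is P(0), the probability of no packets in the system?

ρ = λ/μ = 5.6/9.9 = 0.5657
P(0) = 1 - ρ = 1 - 0.5657 = 0.4343
The server is idle 43.43% of the time.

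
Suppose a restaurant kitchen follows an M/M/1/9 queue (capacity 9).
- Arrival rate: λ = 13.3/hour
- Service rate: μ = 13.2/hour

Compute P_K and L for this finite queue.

ρ = λ/μ = 13.3/13.2 = 1.00758
P₀ = (1-ρ)/(1-ρ^(K+1)) = (1-1.00758)/(1-1.00758^10) = -0.0075800/-0.078438 = 0.09664
P_K = P₀×ρ^K = 0.09664 × 1.00758^9 = 0.09664 × 1.0703 = 0.1034
Blocking probability P_9 = 0.1034 (10.34%)
L = ρ[1 - (K+1)ρ^K + Kρ^(K+1)] / [(1-ρ)(1-ρ^(K+1))]
L = 1.00758 × (1 - 10×1.07032543 + 9×1.07843850) / ((1 - 1.00758) × (1 - 1.07843850)) = 4.5623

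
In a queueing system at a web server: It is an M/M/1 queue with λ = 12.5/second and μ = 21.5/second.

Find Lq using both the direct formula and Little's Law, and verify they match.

Method 1 (direct): Lq = λ²/(μ(μ-λ)) = 156.25/(21.5 × 9.00) = 0.8075

Method 2 (Little's Law):
W = 1/(μ-λ) = 1/9.00 = 0.11111
Wq = W - 1/μ = 0.11111 - 0.046512 = 0.06460
Lq = λWq = 12.5 × 0.06460 = 0.8075 ✔ (matches Method 1)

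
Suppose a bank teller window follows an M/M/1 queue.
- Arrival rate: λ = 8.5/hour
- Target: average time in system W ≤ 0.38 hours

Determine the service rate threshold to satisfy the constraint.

For M/M/1: W = 1/(μ-λ)
Need W ≤ 0.38, so 1/(μ-λ) ≤ 0.38
μ - λ ≥ 1/0.38 = 2.6316
μ ≥ 8.5 + 2.6316 = 11.1316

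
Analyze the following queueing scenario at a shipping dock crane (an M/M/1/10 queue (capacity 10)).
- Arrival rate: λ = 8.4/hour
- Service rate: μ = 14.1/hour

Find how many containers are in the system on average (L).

ρ = λ/μ = 8.4/14.1 = 0.595745
P₀ = (1-ρ)/(1-ρ^(K+1)) = (1-0.595745)/(1-0.595745^11) = 0.40426/0.99665 = 0.4056
P_K = P₀×ρ^K = 0.4056 × 0.595745^10 = 0.4056 × 0.005631 = 0.002284
L = ρ[1 - (K+1)ρ^K + Kρ^(K+1)] / [(1-ρ)(1-ρ^(K+1))]
L = 0.595745 × (1 - 11×0.005631 + 10×0.003355) / ((1 - 0.595745) × (1 - 0.003355)) = 1.4367 containers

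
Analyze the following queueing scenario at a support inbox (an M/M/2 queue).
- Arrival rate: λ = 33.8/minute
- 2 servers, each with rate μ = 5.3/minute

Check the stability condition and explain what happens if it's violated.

Stability requires ρ = λ/(cμ) < 1
ρ = 33.8/(2 × 5.3) = 33.8/10.60 = 3.1887
Since 3.1887 ≥ 1, the system is UNSTABLE.
Need c > λ/μ = 33.8/5.3 = 6.38.
Minimum servers needed: c = 7.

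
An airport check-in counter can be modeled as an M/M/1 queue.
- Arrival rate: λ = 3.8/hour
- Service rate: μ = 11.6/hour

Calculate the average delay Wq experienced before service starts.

First, compute utilization: ρ = λ/μ = 3.8/11.6 = 0.3276
For M/M/1: Wq = λ/(μ(μ-λ))
Wq = 3.8/(11.6 × (11.6-3.8))
Wq = 3.8/(11.6 × 7.80)
Wq = 0.04200 hours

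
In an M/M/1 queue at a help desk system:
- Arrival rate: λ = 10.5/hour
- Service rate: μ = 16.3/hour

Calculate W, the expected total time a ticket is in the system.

First, compute utilization: ρ = λ/μ = 10.5/16.3 = 0.6442
For M/M/1: W = 1/(μ-λ)
W = 1/(16.3-10.5) = 1/5.80
W = 0.1724 hours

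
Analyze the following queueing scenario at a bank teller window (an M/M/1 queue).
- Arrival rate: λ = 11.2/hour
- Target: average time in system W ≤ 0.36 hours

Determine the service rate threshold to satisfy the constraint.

For M/M/1: W = 1/(μ-λ)
Need W ≤ 0.36, so 1/(μ-λ) ≤ 0.36
μ - λ ≥ 1/0.36 = 2.7778
μ ≥ 11.2 + 2.7778 = 13.9778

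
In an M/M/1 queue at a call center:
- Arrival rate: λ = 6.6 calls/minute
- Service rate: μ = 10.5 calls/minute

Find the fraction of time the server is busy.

Server utilization: ρ = λ/μ
ρ = 6.6/10.5 = 0.6286
The server is busy 62.86% of the time.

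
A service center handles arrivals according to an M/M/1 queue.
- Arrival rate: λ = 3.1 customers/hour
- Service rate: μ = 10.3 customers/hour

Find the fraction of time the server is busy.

Server utilization: ρ = λ/μ
ρ = 3.1/10.3 = 0.3010
The server is busy 30.10% of the time.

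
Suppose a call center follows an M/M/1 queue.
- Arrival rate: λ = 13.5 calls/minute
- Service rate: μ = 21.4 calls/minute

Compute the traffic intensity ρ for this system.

Server utilization: ρ = λ/μ
ρ = 13.5/21.4 = 0.6308
The server is busy 63.08% of the time.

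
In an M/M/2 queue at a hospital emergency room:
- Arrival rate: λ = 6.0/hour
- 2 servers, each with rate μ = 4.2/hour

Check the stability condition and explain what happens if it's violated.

Stability requires ρ = λ/(cμ) < 1
ρ = 6.0/(2 × 4.2) = 6.0/8.40 = 0.7143
Since 0.7143 < 1, the system is STABLE.
The servers are busy 71.43% of the time.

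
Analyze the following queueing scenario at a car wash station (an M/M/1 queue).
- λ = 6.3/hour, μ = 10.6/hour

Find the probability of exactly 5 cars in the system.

ρ = λ/μ = 6.3/10.6 = 0.5943
P(n) = (1-ρ)ρⁿ
P(5) = (1-0.5943) × 0.5943^5
P(5) = 0.4057 × 0.07414
P(5) = 0.03008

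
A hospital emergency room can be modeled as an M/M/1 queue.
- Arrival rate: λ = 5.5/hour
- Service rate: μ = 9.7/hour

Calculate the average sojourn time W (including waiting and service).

First, compute utilization: ρ = λ/μ = 5.5/9.7 = 0.5670
For M/M/1: W = 1/(μ-λ)
W = 1/(9.7-5.5) = 1/4.20
W = 0.2381 hours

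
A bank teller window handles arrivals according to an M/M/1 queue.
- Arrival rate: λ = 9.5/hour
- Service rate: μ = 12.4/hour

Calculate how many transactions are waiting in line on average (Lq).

ρ = λ/μ = 9.5/12.4 = 0.7661
For M/M/1: Lq = λ²/(μ(μ-λ))
Lq = 90.25/(12.4 × 2.90)
Lq = 2.5097 transactions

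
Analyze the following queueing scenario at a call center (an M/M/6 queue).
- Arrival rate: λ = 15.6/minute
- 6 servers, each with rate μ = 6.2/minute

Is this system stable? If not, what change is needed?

Stability requires ρ = λ/(cμ) < 1
ρ = 15.6/(6 × 6.2) = 15.6/37.20 = 0.4194
Since 0.4194 < 1, the system is STABLE.
The servers are busy 41.94% of the time.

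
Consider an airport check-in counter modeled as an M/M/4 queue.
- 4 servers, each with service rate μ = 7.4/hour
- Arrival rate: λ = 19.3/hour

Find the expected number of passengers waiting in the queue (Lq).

Traffic intensity: ρ = λ/(cμ) = 19.3/(4×7.4) = 0.6520
Since ρ = 0.6520 < 1, system is stable.
Offered load a = λ/μ = cρ = 19.3/7.4 = 2.6081
P₀ = [ Σₙ₌₀^3 aⁿ/n! + a^4/(4!(1-ρ)) ]⁻¹
Σ = a^0/0! + a^1/1! + a^2/2! + a^3/3! = 1.0000 + 2.6081 + 3.4011 + 2.9568 = 9.9660
a^4/(4!(1-ρ)) = 46.2703/(24 × 0.34797) = 5.5405
P₀ = 1/(9.9660 + 5.5405) = 0.06449
Lq = P₀·a^4·ρ / (4!(1-ρ)²) = 0.064489 × 46.2703 × 0.65203 / (24 × 0.12109) = 0.6695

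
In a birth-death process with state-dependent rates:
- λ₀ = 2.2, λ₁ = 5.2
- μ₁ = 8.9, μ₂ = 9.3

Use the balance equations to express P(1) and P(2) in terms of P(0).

Balance equations:
State 0: λ₀P₀ = μ₁P₁ → P₁ = (λ₀/μ₁)P₀ = (2.2/8.9)P₀ = 0.2472P₀
State 1: P₂ = (λ₀λ₁)/(μ₁μ₂)P₀ = (2.2×5.2)/(8.9×9.3)P₀ = 0.1382P₀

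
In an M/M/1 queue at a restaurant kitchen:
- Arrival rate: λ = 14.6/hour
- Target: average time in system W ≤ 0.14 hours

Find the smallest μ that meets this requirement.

For M/M/1: W = 1/(μ-λ)
Need W ≤ 0.14, so 1/(μ-λ) ≤ 0.14
μ - λ ≥ 1/0.14 = 7.1429
μ ≥ 14.6 + 7.1429 = 21.7429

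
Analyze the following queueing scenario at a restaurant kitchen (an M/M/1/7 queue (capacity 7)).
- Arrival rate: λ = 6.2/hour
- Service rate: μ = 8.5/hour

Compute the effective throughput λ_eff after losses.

ρ = λ/μ = 6.2/8.5 = 0.72941
P₀ = (1-ρ)/(1-ρ^(K+1)) = (1-0.72941)/(1-0.72941^8) = 0.2706/0.9199 = 0.2942
P_K = P₀×ρ^K = 0.29416 × 0.72941^7 = 0.29416 × 0.10985 = 0.03231
λ_eff = λ(1-P_K) = 6.2 × (1 - 0.03231) = 6.2 × 0.9677 = 5.9997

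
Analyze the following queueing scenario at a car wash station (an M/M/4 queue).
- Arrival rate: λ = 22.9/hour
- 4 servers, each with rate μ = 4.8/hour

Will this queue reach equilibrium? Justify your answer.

Stability requires ρ = λ/(cμ) < 1
ρ = 22.9/(4 × 4.8) = 22.9/19.20 = 1.1927
Since 1.1927 ≥ 1, the system is UNSTABLE.
Need c > λ/μ = 22.9/4.8 = 4.77.
Minimum servers needed: c = 5.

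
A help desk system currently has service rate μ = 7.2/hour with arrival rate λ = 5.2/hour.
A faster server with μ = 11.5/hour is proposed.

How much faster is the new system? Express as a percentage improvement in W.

System 1: ρ₁ = 5.2/7.2 = 0.7222, W₁ = 1/(7.2-5.2) = 0.50000
System 2: ρ₂ = 5.2/11.5 = 0.4522, W₂ = 1/(11.5-5.2) = 0.15873
Improvement: (W₁-W₂)/W₁ = (0.50000-0.15873)/0.50000 = 68.25%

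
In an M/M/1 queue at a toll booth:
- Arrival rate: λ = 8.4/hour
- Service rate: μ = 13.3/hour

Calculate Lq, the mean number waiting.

ρ = λ/μ = 8.4/13.3 = 0.6316
For M/M/1: Lq = λ²/(μ(μ-λ))
Lq = 70.56/(13.3 × 4.90)
Lq = 1.0827 vehicles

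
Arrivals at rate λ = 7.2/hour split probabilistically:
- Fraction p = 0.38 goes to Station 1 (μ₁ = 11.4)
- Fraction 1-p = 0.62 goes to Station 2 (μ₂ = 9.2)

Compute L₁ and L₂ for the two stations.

Effective rates: λ₁ = 7.2×0.38 = 2.736, λ₂ = 7.2×0.62 = 4.464
Station 1: ρ₁ = 2.736/11.4 = 0.2400, L₁ = ρ₁/(1-ρ₁) = 0.2400/(1-0.2400) = 0.3158
Station 2: ρ₂ = 4.464/9.2 = 0.48522, L₂ = ρ₂/(1-ρ₂) = 0.48522/(1-0.48522) = 0.9426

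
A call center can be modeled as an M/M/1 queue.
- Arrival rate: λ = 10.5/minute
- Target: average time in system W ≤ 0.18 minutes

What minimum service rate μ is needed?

For M/M/1: W = 1/(μ-λ)
Need W ≤ 0.18, so 1/(μ-λ) ≤ 0.18
μ - λ ≥ 1/0.18 = 5.5556
μ ≥ 10.5 + 5.5556 = 16.0556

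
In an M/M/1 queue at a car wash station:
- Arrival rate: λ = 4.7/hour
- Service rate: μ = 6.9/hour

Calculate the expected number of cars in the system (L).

ρ = λ/μ = 4.7/6.9 = 0.6812
For M/M/1: L = λ/(μ-λ)
L = 4.7/(6.9-4.7) = 4.7/2.20
L = 2.1364 cars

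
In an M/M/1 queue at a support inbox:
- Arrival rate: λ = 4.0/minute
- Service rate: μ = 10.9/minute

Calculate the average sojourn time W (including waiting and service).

First, compute utilization: ρ = λ/μ = 4.0/10.9 = 0.3670
For M/M/1: W = 1/(μ-λ)
W = 1/(10.9-4.0) = 1/6.90
W = 0.1449 minutes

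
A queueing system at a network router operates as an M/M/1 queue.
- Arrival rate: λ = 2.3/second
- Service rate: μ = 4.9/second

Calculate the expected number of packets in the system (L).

ρ = λ/μ = 2.3/4.9 = 0.4694
For M/M/1: L = λ/(μ-λ)
L = 2.3/(4.9-2.3) = 2.3/2.60
L = 0.8846 packets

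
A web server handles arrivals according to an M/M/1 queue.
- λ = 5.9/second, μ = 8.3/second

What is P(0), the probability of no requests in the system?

ρ = λ/μ = 5.9/8.3 = 0.7108
P(0) = 1 - ρ = 1 - 0.7108 = 0.2892
The server is idle 28.92% of the time.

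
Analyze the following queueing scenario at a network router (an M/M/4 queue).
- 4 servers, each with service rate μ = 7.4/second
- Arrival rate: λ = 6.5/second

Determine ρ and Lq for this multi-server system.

Traffic intensity: ρ = λ/(cμ) = 6.5/(4×7.4) = 0.2196
Since ρ = 0.2196 < 1, system is stable.
Offered load a = λ/μ = cρ = 6.5/7.4 = 0.8784
P₀ = [ Σₙ₌₀^3 aⁿ/n! + a^4/(4!(1-ρ)) ]⁻¹
Σ = a^0/0! + a^1/1! + a^2/2! + a^3/3! = 1.0000 + 0.87838 + 0.38577 + 0.11295 = 2.3771
a^4/(4!(1-ρ)) = 0.5953/(24 × 0.7804) = 0.03178
P₀ = 1/(2.3771 + 0.03178) = 0.4151
Lq = P₀·a^4·ρ / (4!(1-ρ)²) = 0.4151 × 0.5953 × 0.2196 / (24 × 0.6090) = 0.003713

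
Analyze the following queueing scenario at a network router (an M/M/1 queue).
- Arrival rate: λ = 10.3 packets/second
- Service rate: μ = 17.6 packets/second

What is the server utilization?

Server utilization: ρ = λ/μ
ρ = 10.3/17.6 = 0.5852
The server is busy 58.52% of the time.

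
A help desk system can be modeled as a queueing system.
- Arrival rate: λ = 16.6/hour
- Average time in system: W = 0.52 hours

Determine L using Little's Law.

Little's Law: L = λW
L = 16.6 × 0.52 = 8.6320 tickets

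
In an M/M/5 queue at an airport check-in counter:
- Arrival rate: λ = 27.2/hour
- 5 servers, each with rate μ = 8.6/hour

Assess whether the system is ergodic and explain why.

Stability requires ρ = λ/(cμ) < 1
ρ = 27.2/(5 × 8.6) = 27.2/43.00 = 0.6326
Since 0.6326 < 1, the system is STABLE.
The servers are busy 63.26% of the time.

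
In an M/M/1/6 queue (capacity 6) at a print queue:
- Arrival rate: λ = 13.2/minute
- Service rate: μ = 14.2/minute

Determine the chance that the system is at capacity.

ρ = λ/μ = 13.2/14.2 = 0.92958
P₀ = (1-ρ)/(1-ρ^(K+1)) = (1-0.92958)/(1-0.92958^7) = 0.07042/0.4002 = 0.1760
P_K = P₀×ρ^K = 0.17596 × 0.92958^6 = 0.17596 × 0.64524 = 0.1135
Blocking probability = 11.35%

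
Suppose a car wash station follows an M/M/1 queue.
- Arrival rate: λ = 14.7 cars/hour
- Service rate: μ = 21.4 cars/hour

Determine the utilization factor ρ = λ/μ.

Server utilization: ρ = λ/μ
ρ = 14.7/21.4 = 0.6869
The server is busy 68.69% of the time.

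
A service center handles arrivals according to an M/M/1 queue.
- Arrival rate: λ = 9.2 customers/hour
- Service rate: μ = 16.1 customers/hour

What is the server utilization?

Server utilization: ρ = λ/μ
ρ = 9.2/16.1 = 0.5714
The server is busy 57.14% of the time.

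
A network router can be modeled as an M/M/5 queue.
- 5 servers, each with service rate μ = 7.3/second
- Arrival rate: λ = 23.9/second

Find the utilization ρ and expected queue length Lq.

Traffic intensity: ρ = λ/(cμ) = 23.9/(5×7.3) = 0.6548
Since ρ = 0.6548 < 1, system is stable.
Offered load a = λ/μ = cρ = 23.9/7.3 = 3.2740
P₀ = [ Σₙ₌₀^4 aⁿ/n! + a^5/(5!(1-ρ)) ]⁻¹
Σ = a^0/0! + a^1/1! + a^2/2! + a^3/3! + a^4/4! = 1.0000 + 3.2740 + 5.3594 + 5.8489 + 4.7873 = 20.2696
a^5/(5!(1-ρ)) = 376.1622/(120 × 0.345205) = 9.0806
P₀ = 1/(20.2696 + 9.0806) = 0.03407
Lq = P₀·a^5·ρ / (5!(1-ρ)²) = 0.0340713 × 376.1622 × 0.654795 / (120 × 0.119167) = 0.5869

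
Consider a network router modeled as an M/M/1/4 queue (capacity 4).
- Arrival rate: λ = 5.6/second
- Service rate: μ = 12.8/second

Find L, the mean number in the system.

ρ = λ/μ = 5.6/12.8 = 0.4375
P₀ = (1-ρ)/(1-ρ^(K+1)) = (1-0.4375)/(1-0.4375^5) = 0.56250/0.98397 = 0.5717
P_K = P₀×ρ^K = 0.57166 × 0.4375^4 = 0.57166 × 0.036636 = 0.02094
L = ρ[1 - (K+1)ρ^K + Kρ^(K+1)] / [(1-ρ)(1-ρ^(K+1))]
L = 0.4375 × (1 - 5×0.03664 + 4×0.01603) / ((1 - 0.4375) × (1 - 0.01603)) = 0.6963 packets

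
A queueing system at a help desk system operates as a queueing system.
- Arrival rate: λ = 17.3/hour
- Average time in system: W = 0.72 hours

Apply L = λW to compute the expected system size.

Little's Law: L = λW
L = 17.3 × 0.72 = 12.4560 tickets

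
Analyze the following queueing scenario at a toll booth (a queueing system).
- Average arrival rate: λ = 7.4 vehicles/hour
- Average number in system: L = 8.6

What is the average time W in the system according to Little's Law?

Little's Law: L = λW, so W = L/λ
W = 8.6/7.4 = 1.1622 hours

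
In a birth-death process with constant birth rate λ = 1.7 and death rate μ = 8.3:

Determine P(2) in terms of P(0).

For constant rates: P(n)/P(0) = (λ/μ)^n
P(2)/P(0) = (1.7/8.3)^2 = 0.20482^2 = 0.04195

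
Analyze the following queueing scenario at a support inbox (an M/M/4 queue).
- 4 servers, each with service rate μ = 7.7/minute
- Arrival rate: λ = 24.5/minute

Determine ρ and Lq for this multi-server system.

Traffic intensity: ρ = λ/(cμ) = 24.5/(4×7.7) = 0.7955
Since ρ = 0.7955 < 1, system is stable.
Offered load a = λ/μ = cρ = 24.5/7.7 = 3.1818
P₀ = [ Σₙ₌₀^3 aⁿ/n! + a^4/(4!(1-ρ)) ]⁻¹
Σ = a^0/0! + a^1/1! + a^2/2! + a^3/3! = 1.0000 + 3.1818 + 5.0620 + 5.3688 = 14.6126
a^4/(4!(1-ρ)) = 102.4947/(24 × 0.204545) = 20.8786
P₀ = 1/(14.6126 + 20.8786) = 0.02818
Lq = P₀·a^4·ρ / (4!(1-ρ)²) = 0.028176 × 102.4947 × 0.79545 / (24 × 0.041839) = 2.2877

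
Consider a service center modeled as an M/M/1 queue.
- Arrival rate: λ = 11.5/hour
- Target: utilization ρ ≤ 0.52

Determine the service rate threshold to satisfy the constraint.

ρ = λ/μ, so μ = λ/ρ
μ ≥ 11.5/0.52 = 22.1154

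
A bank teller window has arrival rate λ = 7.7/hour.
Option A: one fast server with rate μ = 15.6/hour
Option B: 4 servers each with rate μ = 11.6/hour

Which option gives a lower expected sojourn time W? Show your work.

Option A: single server μ = 15.6 (M/M/1)
  ρ_A = 7.7/15.6 = 0.4936
  W_A = 1/(μ-λ) = 1/(15.6-7.7) = 1/7.90 = 0.1266

Option B: 4 servers μ = 11.6 (M/M/4)
  ρ_B = λ/(cμ) = 7.7/(4×11.6) = 0.1659
  Offered load a = λ/μ = cρ = 7.7/11.6 = 0.6638
  P₀ = [ Σₙ₌₀^3 aⁿ/n! + a^4/(4!(1-ρ)) ]⁻¹
  Σ = a^0/0! + a^1/1! + a^2/2! + a^3/3! = 1.00000 + 0.663793 + 0.220311 + 0.0487469 = 1.9329
  a^4/(4!(1-ρ)) = 0.19415/(24 × 0.83405) = 0.009699
  P₀ = 1/(1.9329 + 0.009699) = 0.5148
  Lq = P₀·a^4·ρ / (4!(1-ρ)²) = 0.514787 × 0.194147 × 0.165948 / (24 × 0.695642) = 0.0009934
  Wq_B = Lq/λ = 0.0009934/7.7 = 0.0001290
  W_B = Wq_B + 1/μ = 0.0001290 + 0.08621 = 0.08634

Since W_B = 0.08634 < W_A = 0.1266, Option B (multiple servers) has the shorter time in system.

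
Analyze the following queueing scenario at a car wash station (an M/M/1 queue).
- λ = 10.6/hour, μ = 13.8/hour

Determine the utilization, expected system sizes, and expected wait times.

Step 1: ρ = λ/μ = 10.6/13.8 = 0.7681
Step 2: L = λ/(μ-λ) = 10.6/3.20 = 3.3125
Step 3: Lq = λ²/(μ(μ-λ)) = 112.36/(13.8×3.20) = 2.5444
Step 4: W = 1/(μ-λ) = 1/3.20 = 0.3125
Step 5: Wq = λ/(μ(μ-λ)) = 10.6/(13.8×3.20) = 0.2400
Step 6: P(0) = 1-ρ = 0.2319
Verify: L = λW = 10.6×0.3125 = 3.3125 ✔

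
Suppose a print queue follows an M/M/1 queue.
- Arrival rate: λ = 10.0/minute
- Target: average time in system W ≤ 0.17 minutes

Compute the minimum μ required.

For M/M/1: W = 1/(μ-λ)
Need W ≤ 0.17, so 1/(μ-λ) ≤ 0.17
μ - λ ≥ 1/0.17 = 5.8824
μ ≥ 10.0 + 5.8824 = 15.8824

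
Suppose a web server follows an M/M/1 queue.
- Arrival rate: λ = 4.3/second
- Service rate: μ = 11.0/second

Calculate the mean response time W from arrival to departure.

First, compute utilization: ρ = λ/μ = 4.3/11.0 = 0.3909
For M/M/1: W = 1/(μ-λ)
W = 1/(11.0-4.3) = 1/6.70
W = 0.1493 seconds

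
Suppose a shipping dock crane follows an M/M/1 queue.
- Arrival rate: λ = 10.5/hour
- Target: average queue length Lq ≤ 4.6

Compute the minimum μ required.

For M/M/1: Lq = λ²/(μ(μ-λ))
Need Lq ≤ 4.6, i.e. μ(μ-λ) ≥ λ²/4.6
μ² - 10.5μ - 110.25/4.6 ≥ 0  →  μ² - 10.5μ - 23.9674 ≥ 0
Quadratic formula (positive root): μ = [λ + √(λ² + 4×23.9674)]/2
Discriminant: 110.25 + 4×23.9674 = 206.1196, √206.1196 = 14.3569
μ ≥ (10.5 + 14.3569)/2 = 12.4284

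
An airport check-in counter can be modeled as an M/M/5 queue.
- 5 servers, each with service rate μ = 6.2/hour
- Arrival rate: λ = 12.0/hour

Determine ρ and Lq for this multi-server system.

Traffic intensity: ρ = λ/(cμ) = 12.0/(5×6.2) = 0.3871
Since ρ = 0.3871 < 1, system is stable.
Offered load a = λ/μ = cρ = 12.0/6.2 = 1.9355
P₀ = [ Σₙ₌₀^4 aⁿ/n! + a^5/(5!(1-ρ)) ]⁻¹
Σ = a^0/0! + a^1/1! + a^2/2! + a^3/3! + a^4/4! = 1.00000 + 1.93548 + 1.87305 + 1.20842 + 0.584719 = 6.6017
a^5/(5!(1-ρ)) = 27.1611/(120 × 0.6129) = 0.3693
P₀ = 1/(6.6017 + 0.3693) = 0.1435
Lq = P₀·a^5·ρ / (5!(1-ρ)²) = 0.14345 × 27.1611 × 0.38710 / (120 × 0.37565) = 0.03346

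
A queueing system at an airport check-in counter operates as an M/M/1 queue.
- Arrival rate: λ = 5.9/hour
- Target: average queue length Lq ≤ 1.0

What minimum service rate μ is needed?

For M/M/1: Lq = λ²/(μ(μ-λ))
Need Lq ≤ 1.0, i.e. μ(μ-λ) ≥ λ²/1.0
μ² - 5.9μ - 34.81/1.0 ≥ 0  →  μ² - 5.9μ - 34.8100 ≥ 0
Quadratic formula (positive root): μ = [λ + √(λ² + 4×34.8100)]/2
Discriminant: 34.81 + 4×34.8100 = 174.0500, √174.0500 = 13.1928
μ ≥ (5.9 + 13.1928)/2 = 9.5464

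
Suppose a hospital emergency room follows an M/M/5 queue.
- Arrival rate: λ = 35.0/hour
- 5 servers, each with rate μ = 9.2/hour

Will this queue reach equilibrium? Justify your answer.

Stability requires ρ = λ/(cμ) < 1
ρ = 35.0/(5 × 9.2) = 35.0/46.00 = 0.7609
Since 0.7609 < 1, the system is STABLE.
The servers are busy 76.09% of the time.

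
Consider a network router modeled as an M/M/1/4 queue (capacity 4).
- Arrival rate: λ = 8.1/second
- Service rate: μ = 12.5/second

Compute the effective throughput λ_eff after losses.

ρ = λ/μ = 8.1/12.5 = 0.6480
P₀ = (1-ρ)/(1-ρ^(K+1)) = (1-0.6480)/(1-0.6480^5) = 0.3520/0.8857 = 0.3974
P_K = P₀×ρ^K = 0.39741 × 0.6480^4 = 0.39741 × 0.17632 = 0.07007
λ_eff = λ(1-P_K) = 8.1 × (1 - 0.07007) = 8.1 × 0.92993 = 7.5324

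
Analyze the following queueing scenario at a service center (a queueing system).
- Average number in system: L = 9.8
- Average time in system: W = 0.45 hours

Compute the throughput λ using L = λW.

Little's Law: L = λW, so λ = L/W
λ = 9.8/0.45 = 21.7778 customers/hour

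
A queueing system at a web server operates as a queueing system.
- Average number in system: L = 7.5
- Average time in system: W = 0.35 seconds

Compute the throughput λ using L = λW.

Little's Law: L = λW, so λ = L/W
λ = 7.5/0.35 = 21.4286 requests/second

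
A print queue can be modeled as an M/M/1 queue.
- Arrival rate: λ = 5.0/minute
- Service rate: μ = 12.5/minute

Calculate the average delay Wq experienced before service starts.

First, compute utilization: ρ = λ/μ = 5.0/12.5 = 0.4000
For M/M/1: Wq = λ/(μ(μ-λ))
Wq = 5.0/(12.5 × (12.5-5.0))
Wq = 5.0/(12.5 × 7.50)
Wq = 0.05333 minutes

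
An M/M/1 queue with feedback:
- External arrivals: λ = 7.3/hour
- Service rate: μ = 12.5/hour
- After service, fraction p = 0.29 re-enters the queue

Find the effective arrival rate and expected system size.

Effective arrival rate: λ_eff = λ/(1-p) = 7.3/(1-0.29) = 7.3/0.71 = 10.28169
ρ = λ_eff/μ = 10.28169/12.5 = 0.822535
L = ρ/(1-ρ) = 0.822535/(1-0.822535) = 4.6349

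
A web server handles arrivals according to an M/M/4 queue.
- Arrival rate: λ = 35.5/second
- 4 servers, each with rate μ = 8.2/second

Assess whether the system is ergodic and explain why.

Stability requires ρ = λ/(cμ) < 1
ρ = 35.5/(4 × 8.2) = 35.5/32.80 = 1.0823
Since 1.0823 ≥ 1, the system is UNSTABLE.
Need c > λ/μ = 35.5/8.2 = 4.33.
Minimum servers needed: c = 5.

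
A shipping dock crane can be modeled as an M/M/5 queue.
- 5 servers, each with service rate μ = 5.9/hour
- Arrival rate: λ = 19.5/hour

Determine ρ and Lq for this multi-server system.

Traffic intensity: ρ = λ/(cμ) = 19.5/(5×5.9) = 0.6610
Since ρ = 0.6610 < 1, system is stable.
Offered load a = λ/μ = cρ = 19.5/5.9 = 3.3051
P₀ = [ Σₙ₌₀^4 aⁿ/n! + a^5/(5!(1-ρ)) ]⁻¹
Σ = a^0/0! + a^1/1! + a^2/2! + a^3/3! + a^4/4! = 1.0000 + 3.3051 + 5.4618 + 6.0172 + 4.9719 = 20.7560
a^5/(5!(1-ρ)) = 394.3783/(120 × 0.338983) = 9.6951
P₀ = 1/(20.7560 + 9.6951) = 0.03284
Lq = P₀·a^5·ρ / (5!(1-ρ)²) = 0.0328395 × 394.3783 × 0.661017 / (120 × 0.114910) = 0.6208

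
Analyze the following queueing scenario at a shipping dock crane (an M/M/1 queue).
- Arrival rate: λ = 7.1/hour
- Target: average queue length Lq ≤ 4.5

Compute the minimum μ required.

For M/M/1: Lq = λ²/(μ(μ-λ))
Need Lq ≤ 4.5, i.e. μ(μ-λ) ≥ λ²/4.5
μ² - 7.1μ - 50.41/4.5 ≥ 0  →  μ² - 7.1μ - 11.20222 ≥ 0
Quadratic formula (positive root): μ = [λ + √(λ² + 4×11.20222)]/2
Discriminant: 50.41 + 4×11.20222 = 95.2189, √95.2189 = 9.7580
μ ≥ (7.1 + 9.7580)/2 = 8.4290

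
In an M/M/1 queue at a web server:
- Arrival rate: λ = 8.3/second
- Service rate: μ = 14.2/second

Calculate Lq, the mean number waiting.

ρ = λ/μ = 8.3/14.2 = 0.5845
For M/M/1: Lq = λ²/(μ(μ-λ))
Lq = 68.89/(14.2 × 5.90)
Lq = 0.8223 requests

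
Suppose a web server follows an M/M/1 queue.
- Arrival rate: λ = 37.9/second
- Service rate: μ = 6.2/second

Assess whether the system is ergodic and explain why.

Stability requires ρ = λ/(cμ) < 1
ρ = 37.9/(1 × 6.2) = 37.9/6.20 = 6.1129
Since 6.1129 ≥ 1, the system is UNSTABLE.
Queue grows without bound. Need μ > λ = 37.9.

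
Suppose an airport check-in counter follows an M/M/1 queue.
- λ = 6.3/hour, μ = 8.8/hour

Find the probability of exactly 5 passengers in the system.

ρ = λ/μ = 6.3/8.8 = 0.71591
P(n) = (1-ρ)ρⁿ
P(5) = (1-0.71591) × 0.71591^5
P(5) = 0.28409 × 0.18806
P(5) = 0.05343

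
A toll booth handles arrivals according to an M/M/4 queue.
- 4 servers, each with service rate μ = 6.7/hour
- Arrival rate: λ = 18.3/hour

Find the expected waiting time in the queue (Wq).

Traffic intensity: ρ = λ/(cμ) = 18.3/(4×6.7) = 0.6828
Since ρ = 0.6828 < 1, system is stable.
Offered load a = λ/μ = cρ = 18.3/6.7 = 2.7313
P₀ = [ Σₙ₌₀^3 aⁿ/n! + a^4/(4!(1-ρ)) ]⁻¹
Σ = a^0/0! + a^1/1! + a^2/2! + a^3/3! = 1.0000 + 2.7313 + 3.7301 + 3.3961 = 10.8575
a^4/(4!(1-ρ)) = 55.6551/(24 × 0.31716) = 7.3116
P₀ = 1/(10.8575 + 7.3116) = 0.05504
Lq = P₀·a^4·ρ / (4!(1-ρ)²) = 0.055039 × 55.6551 × 0.68284 / (24 × 0.10059) = 0.8664
Wq = Lq/λ = 0.8664/18.3 = 0.04734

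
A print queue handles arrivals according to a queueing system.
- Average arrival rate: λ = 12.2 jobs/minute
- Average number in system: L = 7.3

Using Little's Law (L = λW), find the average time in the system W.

Little's Law: L = λW, so W = L/λ
W = 7.3/12.2 = 0.5984 minutes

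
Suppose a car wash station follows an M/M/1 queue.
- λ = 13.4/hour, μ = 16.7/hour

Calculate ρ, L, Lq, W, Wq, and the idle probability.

Step 1: ρ = λ/μ = 13.4/16.7 = 0.8024
Step 2: L = λ/(μ-λ) = 13.4/3.30 = 4.0606
Step 3: Lq = λ²/(μ(μ-λ)) = 179.56/(16.7×3.30) = 3.2582
Step 4: W = 1/(μ-λ) = 1/3.30 = 0.30303
Step 5: Wq = λ/(μ(μ-λ)) = 13.4/(16.7×3.30) = 0.2432
Step 6: P(0) = 1-ρ = 0.1976
Verify: L = λW = 13.4×0.30303 = 4.0606 ✔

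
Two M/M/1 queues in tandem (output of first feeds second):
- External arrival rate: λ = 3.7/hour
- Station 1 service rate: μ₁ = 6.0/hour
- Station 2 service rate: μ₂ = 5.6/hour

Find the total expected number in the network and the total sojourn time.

By Jackson's theorem, each station behaves as independent M/M/1.
Station 1: ρ₁ = 3.7/6.0 = 0.6167, L₁ = ρ₁/(1-ρ₁) = λ/(μ₁-λ) = 3.7/2.30 = 1.6087
Station 2: ρ₂ = 3.7/5.6 = 0.6607, L₂ = ρ₂/(1-ρ₂) = λ/(μ₂-λ) = 3.7/1.90 = 1.9474
Total: L = L₁ + L₂ = 1.6087 + 1.9474 = 3.5561
W = L/λ = 3.5561/3.7 = 0.9611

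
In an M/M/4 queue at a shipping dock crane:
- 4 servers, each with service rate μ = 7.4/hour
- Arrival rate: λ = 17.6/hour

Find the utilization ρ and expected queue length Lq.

Traffic intensity: ρ = λ/(cμ) = 17.6/(4×7.4) = 0.5946
Since ρ = 0.5946 < 1, system is stable.
Offered load a = λ/μ = cρ = 17.6/7.4 = 2.3784
P₀ = [ Σₙ₌₀^3 aⁿ/n! + a^4/(4!(1-ρ)) ]⁻¹
Σ = a^0/0! + a^1/1! + a^2/2! + a^3/3! = 1.0000 + 2.3784 + 2.8283 + 2.2423 = 8.4490
a^4/(4!(1-ρ)) = 31.9981/(24 × 0.4054) = 3.2887
P₀ = 1/(8.4490 + 3.2887) = 0.08520
Lq = P₀·a^4·ρ / (4!(1-ρ)²) = 0.085196 × 31.9981 × 0.59459 / (24 × 0.16435) = 0.4109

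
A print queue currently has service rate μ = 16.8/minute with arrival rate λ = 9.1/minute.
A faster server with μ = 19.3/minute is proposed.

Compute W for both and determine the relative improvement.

System 1: ρ₁ = 9.1/16.8 = 0.5417, W₁ = 1/(16.8-9.1) = 0.12987
System 2: ρ₂ = 9.1/19.3 = 0.4715, W₂ = 1/(19.3-9.1) = 0.098039
Improvement: (W₁-W₂)/W₁ = (0.12987-0.098039)/0.12987 = 24.51%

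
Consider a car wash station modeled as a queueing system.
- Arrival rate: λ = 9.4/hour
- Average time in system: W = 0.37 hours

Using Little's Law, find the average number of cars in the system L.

Little's Law: L = λW
L = 9.4 × 0.37 = 3.4780 cars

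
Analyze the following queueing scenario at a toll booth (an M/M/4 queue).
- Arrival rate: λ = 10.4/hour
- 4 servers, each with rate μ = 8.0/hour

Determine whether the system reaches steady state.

Stability requires ρ = λ/(cμ) < 1
ρ = 10.4/(4 × 8.0) = 10.4/32.00 = 0.3250
Since 0.3250 < 1, the system is STABLE.
The servers are busy 32.50% of the time.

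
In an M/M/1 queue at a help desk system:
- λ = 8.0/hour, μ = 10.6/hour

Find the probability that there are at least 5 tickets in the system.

ρ = λ/μ = 8.0/10.6 = 0.75472
P(N ≥ n) = ρⁿ
P(N ≥ 5) = 0.75472^5
P(N ≥ 5) = 0.2449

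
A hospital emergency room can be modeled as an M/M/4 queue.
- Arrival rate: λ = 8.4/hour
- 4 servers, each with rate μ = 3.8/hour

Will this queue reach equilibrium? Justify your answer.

Stability requires ρ = λ/(cμ) < 1
ρ = 8.4/(4 × 3.8) = 8.4/15.20 = 0.5526
Since 0.5526 < 1, the system is STABLE.
The servers are busy 55.26% of the time.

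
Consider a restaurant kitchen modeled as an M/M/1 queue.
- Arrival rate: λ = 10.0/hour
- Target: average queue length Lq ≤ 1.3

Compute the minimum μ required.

For M/M/1: Lq = λ²/(μ(μ-λ))
Need Lq ≤ 1.3, i.e. μ(μ-λ) ≥ λ²/1.3
μ² - 10.0μ - 100.00/1.3 ≥ 0  →  μ² - 10.0μ - 76.92308 ≥ 0
Quadratic formula (positive root): μ = [λ + √(λ² + 4×76.92308)]/2
Discriminant: 100.00 + 4×76.92308 = 407.6923, √407.6923 = 20.1914
μ ≥ (10.0 + 20.1914)/2 = 15.0957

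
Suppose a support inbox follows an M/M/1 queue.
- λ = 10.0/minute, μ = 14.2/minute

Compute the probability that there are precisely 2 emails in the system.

ρ = λ/μ = 10.0/14.2 = 0.7042
P(n) = (1-ρ)ρⁿ
P(2) = (1-0.7042) × 0.7042^2
P(2) = 0.2958 × 0.4959
P(2) = 0.1467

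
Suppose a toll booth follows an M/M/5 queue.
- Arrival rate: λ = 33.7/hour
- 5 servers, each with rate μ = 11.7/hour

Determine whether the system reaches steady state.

Stability requires ρ = λ/(cμ) < 1
ρ = 33.7/(5 × 11.7) = 33.7/58.50 = 0.5761
Since 0.5761 < 1, the system is STABLE.
The servers are busy 57.61% of the time.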